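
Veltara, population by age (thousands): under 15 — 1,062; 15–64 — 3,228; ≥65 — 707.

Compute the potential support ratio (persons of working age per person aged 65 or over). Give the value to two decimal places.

Potential support ratio = 3,228 / 707 = 4.57

Potential support ratio: 4.57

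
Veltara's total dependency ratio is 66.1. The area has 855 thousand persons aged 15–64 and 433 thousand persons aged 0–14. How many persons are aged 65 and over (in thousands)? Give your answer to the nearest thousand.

Aged 65 and over: 132

Total dependency ratio = (youth + elderly) / working-age × 100
66.1 = (433 + E) / 855 × 100
⇒ 132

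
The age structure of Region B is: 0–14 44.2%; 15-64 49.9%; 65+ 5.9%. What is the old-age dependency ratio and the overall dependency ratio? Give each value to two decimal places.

Old-age dependency ratio = 5.9 / 49.9 × 100 = 11.82
Total dependency ratio = (44.2 + 5.9) / 49.9 × 100 = 50.1 / 49.9 × 100 = 100.40

Old-age dependency ratio: 11.82
Total dependency ratio: 100.40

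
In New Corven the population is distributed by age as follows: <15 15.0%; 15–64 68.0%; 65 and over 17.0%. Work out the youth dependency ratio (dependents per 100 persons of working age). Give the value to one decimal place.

Youth dependency ratio = 15.0 / 68.0 × 100 = 22.1

Youth dependency ratio: 22.1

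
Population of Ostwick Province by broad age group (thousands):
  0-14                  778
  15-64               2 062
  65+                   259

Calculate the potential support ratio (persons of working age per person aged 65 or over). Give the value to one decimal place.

Potential support ratio = 2 062 / 259 = 8.0

Potential support ratio: 8.0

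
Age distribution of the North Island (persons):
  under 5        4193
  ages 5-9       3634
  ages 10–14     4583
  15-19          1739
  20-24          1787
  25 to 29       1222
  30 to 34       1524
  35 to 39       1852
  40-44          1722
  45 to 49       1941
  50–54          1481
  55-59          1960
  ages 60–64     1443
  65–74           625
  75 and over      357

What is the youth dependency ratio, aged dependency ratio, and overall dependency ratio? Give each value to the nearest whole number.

0–14: 4193 + 3634 + 4583 = 12410
15–64: 1739 + 1787 + 1222 + 1524 + 1852 + 1722 + 1941 + 1481 + 1960 + 1443 = 16671
65+: 625 + 357 = 982
Youth dependency ratio = 12410 / 16671 × 100 = 74
Old-age dependency ratio = 982 / 16671 × 100 = 6
Total dependency ratio = (12410 + 982) / 16671 × 100 = 13392 / 16671 × 100 = 80

Youth dependency ratio: 74
Old-age dependency ratio: 6
Total dependency ratio: 80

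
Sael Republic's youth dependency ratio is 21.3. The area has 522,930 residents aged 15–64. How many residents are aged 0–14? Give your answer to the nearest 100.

Youth dependency ratio = youth / working-age × 100
21.3 = Y / 522,930 × 100
⇒ 111,400

Aged 0–14: 111,400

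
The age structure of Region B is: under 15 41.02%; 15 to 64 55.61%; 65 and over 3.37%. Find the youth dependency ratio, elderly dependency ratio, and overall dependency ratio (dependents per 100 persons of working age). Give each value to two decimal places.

Youth dependency ratio: 73.76
Old-age dependency ratio: 6.06
Total dependency ratio: 79.82

Youth dependency ratio = 41.02 / 55.61 × 100 = 73.76
Old-age dependency ratio = 3.37 / 55.61 × 100 = 6.06
Total dependency ratio = (41.02 + 3.37) / 55.61 × 100 = 44.39 / 55.61 × 100 = 79.82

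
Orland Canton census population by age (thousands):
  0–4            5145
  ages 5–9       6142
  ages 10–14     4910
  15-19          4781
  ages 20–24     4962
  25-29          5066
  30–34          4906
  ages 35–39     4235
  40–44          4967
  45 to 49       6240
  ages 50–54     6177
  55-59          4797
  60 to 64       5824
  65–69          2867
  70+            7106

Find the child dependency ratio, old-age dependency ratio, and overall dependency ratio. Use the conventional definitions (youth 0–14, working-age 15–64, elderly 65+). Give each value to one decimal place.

0–14: 5145 + 6142 + 4910 = 16197
15–64: 4781 + 4962 + 5066 + 4906 + 4235 + 4967 + 6240 + 6177 + 4797 + 5824 = 51955
65+: 2867 + 7106 = 9973
Youth dependency ratio = 16197 / 51955 × 100 = 31.2
Old-age dependency ratio = 9973 / 51955 × 100 = 19.2
Total dependency ratio = (16197 + 9973) / 51955 × 100 = 26170 / 51955 × 100 = 50.4

Youth dependency ratio: 31.2
Old-age dependency ratio: 19.2
Total dependency ratio: 50.4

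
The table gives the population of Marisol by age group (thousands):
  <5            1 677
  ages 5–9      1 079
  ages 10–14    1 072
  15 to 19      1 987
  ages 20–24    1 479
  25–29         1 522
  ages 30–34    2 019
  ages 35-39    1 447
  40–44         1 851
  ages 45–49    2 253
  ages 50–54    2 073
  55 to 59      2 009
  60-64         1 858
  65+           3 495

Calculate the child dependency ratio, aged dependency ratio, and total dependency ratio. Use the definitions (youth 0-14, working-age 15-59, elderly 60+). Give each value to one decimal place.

0–14: 1 677 + 1 079 + 1 072 = 3 828
15–59: 1 987 + 1 479 + 1 522 + 2 019 + 1 447 + 1 851 + 2 253 + 2 073 + 2 009 = 16 640
60+: 1 858 + 3 495 = 5 353
Youth dependency ratio = 3 828 / 16 640 × 100 = 23.0
Old-age dependency ratio = 5 353 / 16 640 × 100 = 32.2
Total dependency ratio = (3 828 + 5 353) / 16 640 × 100 = 9 181 / 16 640 × 100 = 55.2

Youth dependency ratio: 23.0
Old-age dependency ratio: 32.2
Total dependency ratio: 55.2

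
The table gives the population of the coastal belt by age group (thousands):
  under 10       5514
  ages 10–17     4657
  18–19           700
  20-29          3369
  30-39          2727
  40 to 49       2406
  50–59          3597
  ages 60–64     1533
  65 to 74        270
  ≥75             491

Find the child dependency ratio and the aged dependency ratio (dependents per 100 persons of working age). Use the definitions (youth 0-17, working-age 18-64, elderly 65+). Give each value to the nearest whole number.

0–17: 5514 + 4657 = 10171
18–64: 700 + 3369 + 2727 + 2406 + 3597 + 1533 = 14332
65+: 270 + 491 = 761
Youth dependency ratio = 10171 / 14332 × 100 = 71
Old-age dependency ratio = 761 / 14332 × 100 = 5

Youth dependency ratio: 71
Old-age dependency ratio: 5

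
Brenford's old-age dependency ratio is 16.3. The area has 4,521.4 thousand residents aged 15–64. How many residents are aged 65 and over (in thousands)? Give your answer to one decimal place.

Aged 65 and over: 737.0

Old-age dependency ratio = elderly / working-age × 100
16.3 = E / 4,521.4 × 100
⇒ 737.0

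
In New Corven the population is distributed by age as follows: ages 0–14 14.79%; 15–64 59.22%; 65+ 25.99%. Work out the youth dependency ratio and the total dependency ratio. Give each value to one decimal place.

Youth dependency ratio = 14.79 / 59.22 × 100 = 25.0
Total dependency ratio = (14.79 + 25.99) / 59.22 × 100 = 40.78 / 59.22 × 100 = 68.9

Youth dependency ratio: 25.0
Total dependency ratio: 68.9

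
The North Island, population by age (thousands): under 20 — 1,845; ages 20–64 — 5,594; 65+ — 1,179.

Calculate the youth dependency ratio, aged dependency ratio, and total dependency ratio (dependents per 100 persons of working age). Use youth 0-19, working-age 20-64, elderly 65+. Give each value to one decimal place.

Youth dependency ratio: 33.0
Old-age dependency ratio: 21.1
Total dependency ratio: 54.1

Youth dependency ratio = 1,845 / 5,594 × 100 = 33.0
Old-age dependency ratio = 1,179 / 5,594 × 100 = 21.1
Total dependency ratio = (1,845 + 1,179) / 5,594 × 100 = 3,024 / 5,594 × 100 = 54.1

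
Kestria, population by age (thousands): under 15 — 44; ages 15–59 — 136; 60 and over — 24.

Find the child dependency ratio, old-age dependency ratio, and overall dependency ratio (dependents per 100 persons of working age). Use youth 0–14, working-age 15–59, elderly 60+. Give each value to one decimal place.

Youth dependency ratio: 32.4
Old-age dependency ratio: 17.6
Total dependency ratio: 50.0

Youth dependency ratio = 44 / 136 × 100 = 32.4
Old-age dependency ratio = 24 / 136 × 100 = 17.6
Total dependency ratio = (44 + 24) / 136 × 100 = 68 / 136 × 100 = 50.0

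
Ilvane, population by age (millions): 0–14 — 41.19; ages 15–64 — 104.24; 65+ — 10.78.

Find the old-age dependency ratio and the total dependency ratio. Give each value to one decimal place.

Old-age dependency ratio = 10.78 / 104.24 × 100 = 10.3
Total dependency ratio = (41.19 + 10.78) / 104.24 × 100 = 51.97 / 104.24 × 100 = 49.9

Old-age dependency ratio: 10.3
Total dependency ratio: 49.9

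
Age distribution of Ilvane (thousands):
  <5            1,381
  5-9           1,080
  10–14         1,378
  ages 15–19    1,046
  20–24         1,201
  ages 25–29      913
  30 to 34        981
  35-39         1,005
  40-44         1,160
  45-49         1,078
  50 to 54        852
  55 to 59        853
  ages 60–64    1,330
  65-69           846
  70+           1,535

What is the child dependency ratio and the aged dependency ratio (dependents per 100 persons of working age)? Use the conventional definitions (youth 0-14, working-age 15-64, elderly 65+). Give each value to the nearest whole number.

0–14: 1,381 + 1,080 + 1,378 = 3,839
15–64: 1,046 + 1,201 + 913 + 981 + 1,005 + 1,160 + 1,078 + 852 + 853 + 1,330 = 10,419
65+: 846 + 1,535 = 2,381
Youth dependency ratio = 3,839 / 10,419 × 100 = 37
Old-age dependency ratio = 2,381 / 10,419 × 100 = 23

Youth dependency ratio: 37
Old-age dependency ratio: 23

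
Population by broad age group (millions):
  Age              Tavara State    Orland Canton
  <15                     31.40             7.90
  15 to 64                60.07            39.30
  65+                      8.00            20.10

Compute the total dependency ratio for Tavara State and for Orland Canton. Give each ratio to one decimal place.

Tavara State: (31.40 + 8.00) / 60.07 × 100 = 39.40 / 60.07 × 100 = 65.6
Orland Canton: (7.90 + 20.10) / 39.30 × 100 = 28.00 / 39.30 × 100 = 71.2

Tavara State: 65.6
Orland Canton: 71.2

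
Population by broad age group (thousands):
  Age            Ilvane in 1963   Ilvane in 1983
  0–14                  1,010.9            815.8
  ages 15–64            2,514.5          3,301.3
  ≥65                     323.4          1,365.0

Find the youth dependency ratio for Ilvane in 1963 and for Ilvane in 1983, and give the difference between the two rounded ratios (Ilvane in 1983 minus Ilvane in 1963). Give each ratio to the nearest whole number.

Ilvane in 1963: 40
Ilvane in 1983: 25
Difference: -15

Ilvane in 1963: 1,010.9 / 2,514.5 × 100 = 40
Ilvane in 1983: 815.8 / 3,301.3 × 100 = 25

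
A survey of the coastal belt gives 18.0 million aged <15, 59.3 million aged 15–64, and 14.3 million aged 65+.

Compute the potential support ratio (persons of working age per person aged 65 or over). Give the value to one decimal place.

Potential support ratio = 59.3 / 14.3 = 4.1

Potential support ratio: 4.1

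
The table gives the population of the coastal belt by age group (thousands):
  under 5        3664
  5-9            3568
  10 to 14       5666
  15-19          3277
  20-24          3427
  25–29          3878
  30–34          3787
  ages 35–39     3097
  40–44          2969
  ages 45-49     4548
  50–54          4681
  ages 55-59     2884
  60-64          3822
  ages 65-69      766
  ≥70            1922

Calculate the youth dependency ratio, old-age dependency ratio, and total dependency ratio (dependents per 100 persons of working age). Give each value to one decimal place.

Youth dependency ratio: 35.5
Old-age dependency ratio: 7.4
Total dependency ratio: 42.9

0–14: 3664 + 3568 + 5666 = 12898
15–64: 3277 + 3427 + 3878 + 3787 + 3097 + 2969 + 4548 + 4681 + 2884 + 3822 = 36370
65+: 766 + 1922 = 2688
Youth dependency ratio = 12898 / 36370 × 100 = 35.5
Old-age dependency ratio = 2688 / 36370 × 100 = 7.4
Total dependency ratio = (12898 + 2688) / 36370 × 100 = 15586 / 36370 × 100 = 42.9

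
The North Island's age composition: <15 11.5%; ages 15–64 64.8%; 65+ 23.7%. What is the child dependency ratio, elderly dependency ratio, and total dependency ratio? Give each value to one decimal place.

Youth dependency ratio = 11.5 / 64.8 × 100 = 17.7
Old-age dependency ratio = 23.7 / 64.8 × 100 = 36.6
Total dependency ratio = (11.5 + 23.7) / 64.8 × 100 = 35.2 / 64.8 × 100 = 54.3

Youth dependency ratio: 17.7
Old-age dependency ratio: 36.6
Total dependency ratio: 54.3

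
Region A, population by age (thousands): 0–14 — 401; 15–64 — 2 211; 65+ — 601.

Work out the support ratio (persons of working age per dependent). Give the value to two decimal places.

Support ratio = 2 211 / (401 + 601) = 2 211 / 1 002 = 2.21

Support ratio: 2.21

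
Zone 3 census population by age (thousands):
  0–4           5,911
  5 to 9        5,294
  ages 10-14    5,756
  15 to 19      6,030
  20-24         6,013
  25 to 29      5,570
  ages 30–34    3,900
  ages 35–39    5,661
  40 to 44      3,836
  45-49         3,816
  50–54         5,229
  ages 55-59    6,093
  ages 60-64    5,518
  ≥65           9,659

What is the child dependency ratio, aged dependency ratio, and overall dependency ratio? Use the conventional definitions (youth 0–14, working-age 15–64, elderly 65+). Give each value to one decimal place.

0–14: 5,911 + 5,294 + 5,756 = 16,961
15–64: 6,030 + 6,013 + 5,570 + 3,900 + 5,661 + 3,836 + 3,816 + 5,229 + 6,093 + 5,518 = 51,666
65+: 9,659
Youth dependency ratio = 16,961 / 51,666 × 100 = 32.8
Old-age dependency ratio = 9,659 / 51,666 × 100 = 18.7
Total dependency ratio = (16,961 + 9,659) / 51,666 × 100 = 26,620 / 51,666 × 100 = 51.5

Youth dependency ratio: 32.8
Old-age dependency ratio: 18.7
Total dependency ratio: 51.5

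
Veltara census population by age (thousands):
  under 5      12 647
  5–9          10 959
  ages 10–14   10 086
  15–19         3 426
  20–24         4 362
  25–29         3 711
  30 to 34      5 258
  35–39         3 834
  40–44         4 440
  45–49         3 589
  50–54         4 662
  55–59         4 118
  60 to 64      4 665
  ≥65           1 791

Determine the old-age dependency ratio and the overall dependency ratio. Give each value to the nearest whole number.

Old-age dependency ratio: 4
Total dependency ratio: 84

0–14: 12 647 + 10 959 + 10 086 = 33 692
15–64: 3 426 + 4 362 + 3 711 + 5 258 + 3 834 + 4 440 + 3 589 + 4 662 + 4 118 + 4 665 = 42 065
65+: 1 791
Old-age dependency ratio = 1 791 / 42 065 × 100 = 4
Total dependency ratio = (33 692 + 1 791) / 42 065 × 100 = 35 483 / 42 065 × 100 = 84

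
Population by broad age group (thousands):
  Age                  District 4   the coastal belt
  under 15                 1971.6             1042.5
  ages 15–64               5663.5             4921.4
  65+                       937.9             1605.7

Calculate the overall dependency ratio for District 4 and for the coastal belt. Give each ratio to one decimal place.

District 4: (1971.6 + 937.9) / 5663.5 × 100 = 2909.5 / 5663.5 × 100 = 51.4
the coastal belt: (1042.5 + 1605.7) / 4921.4 × 100 = 2648.2 / 4921.4 × 100 = 53.8

District 4: 51.4
the coastal belt: 53.8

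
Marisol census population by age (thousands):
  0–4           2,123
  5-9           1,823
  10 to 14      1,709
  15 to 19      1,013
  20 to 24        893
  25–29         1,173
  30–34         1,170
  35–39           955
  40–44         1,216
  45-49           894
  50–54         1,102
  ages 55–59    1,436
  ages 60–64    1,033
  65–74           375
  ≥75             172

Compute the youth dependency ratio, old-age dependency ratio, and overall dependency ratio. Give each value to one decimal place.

0–14: 2,123 + 1,823 + 1,709 = 5,655
15–64: 1,013 + 893 + 1,173 + 1,170 + 955 + 1,216 + 894 + 1,102 + 1,436 + 1,033 = 10,885
65+: 375 + 172 = 547
Youth dependency ratio = 5,655 / 10,885 × 100 = 52.0
Old-age dependency ratio = 547 / 10,885 × 100 = 5.0
Total dependency ratio = (5,655 + 547) / 10,885 × 100 = 6,202 / 10,885 × 100 = 57.0

Youth dependency ratio: 52.0
Old-age dependency ratio: 5.0
Total dependency ratio: 57.0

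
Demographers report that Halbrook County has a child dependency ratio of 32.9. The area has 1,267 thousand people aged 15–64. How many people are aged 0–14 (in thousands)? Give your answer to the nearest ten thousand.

Aged 0–14: 420

Youth dependency ratio = youth / working-age × 100
32.9 = Y / 1,267 × 100
⇒ 420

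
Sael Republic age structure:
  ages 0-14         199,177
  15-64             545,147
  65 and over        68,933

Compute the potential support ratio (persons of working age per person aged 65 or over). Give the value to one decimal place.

Potential support ratio: 7.9

Potential support ratio = 545,147 / 68,933 = 7.9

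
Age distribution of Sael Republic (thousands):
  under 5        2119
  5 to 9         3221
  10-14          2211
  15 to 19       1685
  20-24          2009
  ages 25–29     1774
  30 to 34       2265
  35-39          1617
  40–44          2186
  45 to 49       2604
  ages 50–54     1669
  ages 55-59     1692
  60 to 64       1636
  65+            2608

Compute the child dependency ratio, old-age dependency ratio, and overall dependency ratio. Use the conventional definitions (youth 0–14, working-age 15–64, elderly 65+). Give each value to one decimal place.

0–14: 2119 + 3221 + 2211 = 7551
15–64: 1685 + 2009 + 1774 + 2265 + 1617 + 2186 + 2604 + 1669 + 1692 + 1636 = 19137
65+: 2608
Youth dependency ratio = 7551 / 19137 × 100 = 39.5
Old-age dependency ratio = 2608 / 19137 × 100 = 13.6
Total dependency ratio = (7551 + 2608) / 19137 × 100 = 10159 / 19137 × 100 = 53.1

Youth dependency ratio: 39.5
Old-age dependency ratio: 13.6
Total dependency ratio: 53.1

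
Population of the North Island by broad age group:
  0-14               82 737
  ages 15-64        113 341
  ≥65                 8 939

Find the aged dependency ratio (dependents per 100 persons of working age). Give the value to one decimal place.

Old-age dependency ratio = 8 939 / 113 341 × 100 = 7.9

Old-age dependency ratio: 7.9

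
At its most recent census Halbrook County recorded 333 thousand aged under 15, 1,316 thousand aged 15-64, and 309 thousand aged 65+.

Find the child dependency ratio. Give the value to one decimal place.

Youth dependency ratio: 25.3

Youth dependency ratio = 333 / 1,316 × 100 = 25.3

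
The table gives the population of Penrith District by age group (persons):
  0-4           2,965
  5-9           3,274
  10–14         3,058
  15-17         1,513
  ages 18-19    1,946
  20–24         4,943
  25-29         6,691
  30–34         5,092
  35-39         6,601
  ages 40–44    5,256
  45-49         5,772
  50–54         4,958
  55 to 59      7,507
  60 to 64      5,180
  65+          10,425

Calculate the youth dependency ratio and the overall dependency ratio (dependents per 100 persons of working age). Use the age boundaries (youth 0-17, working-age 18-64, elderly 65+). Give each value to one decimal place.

0–17: 2,965 + 3,274 + 3,058 + 1,513 = 10,810
18–64: 1,946 + 4,943 + 6,691 + 5,092 + 6,601 + 5,256 + 5,772 + 4,958 + 7,507 + 5,180 = 53,946
65+: 10,425
Youth dependency ratio = 10,810 / 53,946 × 100 = 20.0
Total dependency ratio = (10,810 + 10,425) / 53,946 × 100 = 21,235 / 53,946 × 100 = 39.4

Youth dependency ratio: 20.0
Total dependency ratio: 39.4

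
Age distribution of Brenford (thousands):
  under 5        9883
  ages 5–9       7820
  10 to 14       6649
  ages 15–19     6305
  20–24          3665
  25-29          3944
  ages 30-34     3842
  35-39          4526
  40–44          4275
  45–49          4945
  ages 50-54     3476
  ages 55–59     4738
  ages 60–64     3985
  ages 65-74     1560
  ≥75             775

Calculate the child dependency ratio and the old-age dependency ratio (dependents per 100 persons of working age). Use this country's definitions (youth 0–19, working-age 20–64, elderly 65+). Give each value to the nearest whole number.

0–19: 9883 + 7820 + 6649 + 6305 = 30657
20–64: 3665 + 3944 + 3842 + 4526 + 4275 + 4945 + 3476 + 4738 + 3985 = 37396
65+: 1560 + 775 = 2335
Youth dependency ratio = 30657 / 37396 × 100 = 82
Old-age dependency ratio = 2335 / 37396 × 100 = 6

Youth dependency ratio: 82
Old-age dependency ratio: 6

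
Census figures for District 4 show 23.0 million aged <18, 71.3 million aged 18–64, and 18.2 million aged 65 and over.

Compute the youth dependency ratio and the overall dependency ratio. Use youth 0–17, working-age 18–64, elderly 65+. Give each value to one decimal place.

Youth dependency ratio: 32.3
Total dependency ratio: 57.8

Youth dependency ratio = 23.0 / 71.3 × 100 = 32.3
Total dependency ratio = (23.0 + 18.2) / 71.3 × 100 = 41.2 / 71.3 × 100 = 57.8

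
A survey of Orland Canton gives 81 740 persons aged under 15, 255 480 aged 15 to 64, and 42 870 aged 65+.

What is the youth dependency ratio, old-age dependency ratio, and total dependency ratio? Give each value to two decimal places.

Youth dependency ratio: 31.99
Old-age dependency ratio: 16.78
Total dependency ratio: 48.77

Youth dependency ratio = 81 740 / 255 480 × 100 = 31.99
Old-age dependency ratio = 42 870 / 255 480 × 100 = 16.78
Total dependency ratio = (81 740 + 42 870) / 255 480 × 100 = 124 610 / 255 480 × 100 = 48.77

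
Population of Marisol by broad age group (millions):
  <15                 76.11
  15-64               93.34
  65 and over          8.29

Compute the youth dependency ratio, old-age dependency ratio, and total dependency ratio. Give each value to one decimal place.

Youth dependency ratio: 81.5
Old-age dependency ratio: 8.9
Total dependency ratio: 90.4

Youth dependency ratio = 76.11 / 93.34 × 100 = 81.5
Old-age dependency ratio = 8.29 / 93.34 × 100 = 8.9
Total dependency ratio = (76.11 + 8.29) / 93.34 × 100 = 84.40 / 93.34 × 100 = 90.4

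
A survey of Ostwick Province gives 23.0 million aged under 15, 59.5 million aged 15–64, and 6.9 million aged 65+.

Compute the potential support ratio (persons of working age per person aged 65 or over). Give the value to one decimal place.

Potential support ratio: 8.6

Potential support ratio = 59.5 / 6.9 = 8.6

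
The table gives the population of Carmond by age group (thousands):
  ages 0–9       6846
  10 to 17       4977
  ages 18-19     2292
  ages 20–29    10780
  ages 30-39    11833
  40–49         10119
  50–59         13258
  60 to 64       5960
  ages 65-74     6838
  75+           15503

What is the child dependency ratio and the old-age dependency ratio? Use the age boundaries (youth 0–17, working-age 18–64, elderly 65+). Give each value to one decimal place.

0–17: 6846 + 4977 = 11823
18–64: 2292 + 10780 + 11833 + 10119 + 13258 + 5960 = 54242
65+: 6838 + 15503 = 22341
Youth dependency ratio = 11823 / 54242 × 100 = 21.8
Old-age dependency ratio = 22341 / 54242 × 100 = 41.2

Youth dependency ratio: 21.8
Old-age dependency ratio: 41.2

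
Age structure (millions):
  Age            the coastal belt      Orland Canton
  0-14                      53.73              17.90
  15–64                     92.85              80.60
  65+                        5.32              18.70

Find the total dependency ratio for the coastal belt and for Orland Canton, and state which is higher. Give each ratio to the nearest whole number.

the coastal belt: 64
Orland Canton: 45
Higher: the coastal belt

the coastal belt: (53.73 + 5.32) / 92.85 × 100 = 59.05 / 92.85 × 100 = 64
Orland Canton: (17.90 + 18.70) / 80.60 × 100 = 36.60 / 80.60 × 100 = 45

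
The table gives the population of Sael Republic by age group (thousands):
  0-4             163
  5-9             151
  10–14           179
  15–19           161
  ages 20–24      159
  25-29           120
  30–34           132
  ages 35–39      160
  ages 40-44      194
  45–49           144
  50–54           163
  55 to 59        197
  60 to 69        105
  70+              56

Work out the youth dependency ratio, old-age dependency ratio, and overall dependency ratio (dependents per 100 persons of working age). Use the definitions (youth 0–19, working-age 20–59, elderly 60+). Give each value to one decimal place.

0–19: 163 + 151 + 179 + 161 = 654
20–59: 159 + 120 + 132 + 160 + 194 + 144 + 163 + 197 = 1 269
60+: 105 + 56 = 161
Youth dependency ratio = 654 / 1 269 × 100 = 51.5
Old-age dependency ratio = 161 / 1 269 × 100 = 12.7
Total dependency ratio = (654 + 161) / 1 269 × 100 = 815 / 1 269 × 100 = 64.2

Youth dependency ratio: 51.5
Old-age dependency ratio: 12.7
Total dependency ratio: 64.2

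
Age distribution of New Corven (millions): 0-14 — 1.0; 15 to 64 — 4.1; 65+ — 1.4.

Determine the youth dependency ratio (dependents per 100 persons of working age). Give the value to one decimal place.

Youth dependency ratio = 1.0 / 4.1 × 100 = 24.4

Youth dependency ratio: 24.4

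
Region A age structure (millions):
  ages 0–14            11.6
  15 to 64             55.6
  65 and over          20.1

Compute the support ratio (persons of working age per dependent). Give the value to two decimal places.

Support ratio = 55.6 / (11.6 + 20.1) = 55.6 / 31.7 = 1.75

Support ratio: 1.75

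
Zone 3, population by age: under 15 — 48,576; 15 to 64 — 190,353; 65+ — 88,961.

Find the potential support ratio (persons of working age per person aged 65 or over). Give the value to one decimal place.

Potential support ratio: 2.1

Potential support ratio = 190,353 / 88,961 = 2.1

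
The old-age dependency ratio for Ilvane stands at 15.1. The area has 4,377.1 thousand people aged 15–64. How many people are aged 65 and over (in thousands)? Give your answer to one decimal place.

Old-age dependency ratio = elderly / working-age × 100
15.1 = E / 4,377.1 × 100
⇒ 660.9

Aged 65 and over: 660.9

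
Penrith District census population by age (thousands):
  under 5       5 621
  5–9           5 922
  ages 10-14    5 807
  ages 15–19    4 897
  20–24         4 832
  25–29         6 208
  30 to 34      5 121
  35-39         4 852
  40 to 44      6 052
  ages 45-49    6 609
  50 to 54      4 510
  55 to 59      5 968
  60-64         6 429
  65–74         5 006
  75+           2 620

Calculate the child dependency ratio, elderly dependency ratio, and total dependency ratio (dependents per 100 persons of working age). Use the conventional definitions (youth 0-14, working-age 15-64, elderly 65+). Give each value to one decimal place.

Youth dependency ratio: 31.3
Old-age dependency ratio: 13.7
Total dependency ratio: 45.0

0–14: 5 621 + 5 922 + 5 807 = 17 350
15–64: 4 897 + 4 832 + 6 208 + 5 121 + 4 852 + 6 052 + 6 609 + 4 510 + 5 968 + 6 429 = 55 478
65+: 5 006 + 2 620 = 7 626
Youth dependency ratio = 17 350 / 55 478 × 100 = 31.3
Old-age dependency ratio = 7 626 / 55 478 × 100 = 13.7
Total dependency ratio = (17 350 + 7 626) / 55 478 × 100 = 24 976 / 55 478 × 100 = 45.0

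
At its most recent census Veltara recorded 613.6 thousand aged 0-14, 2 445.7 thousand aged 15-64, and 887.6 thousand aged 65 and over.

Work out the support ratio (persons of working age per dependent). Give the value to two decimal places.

Support ratio = 2 445.7 / (613.6 + 887.6) = 2 445.7 / 1 501.2 = 1.63

Support ratio: 1.63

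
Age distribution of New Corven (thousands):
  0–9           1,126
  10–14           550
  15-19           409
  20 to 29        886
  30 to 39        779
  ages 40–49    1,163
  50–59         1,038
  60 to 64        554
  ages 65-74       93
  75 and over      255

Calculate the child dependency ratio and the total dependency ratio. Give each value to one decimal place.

Youth dependency ratio: 34.7
Total dependency ratio: 41.9

0–14: 1,126 + 550 = 1,676
15–64: 409 + 886 + 779 + 1,163 + 1,038 + 554 = 4,829
65+: 93 + 255 = 348
Youth dependency ratio = 1,676 / 4,829 × 100 = 34.7
Total dependency ratio = (1,676 + 348) / 4,829 × 100 = 2,024 / 4,829 × 100 = 41.9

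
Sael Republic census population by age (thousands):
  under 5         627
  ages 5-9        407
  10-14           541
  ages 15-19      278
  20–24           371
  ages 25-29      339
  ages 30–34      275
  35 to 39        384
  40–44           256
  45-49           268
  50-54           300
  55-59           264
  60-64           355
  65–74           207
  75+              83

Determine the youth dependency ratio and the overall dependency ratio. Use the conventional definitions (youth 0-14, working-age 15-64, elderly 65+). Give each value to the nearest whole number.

0–14: 627 + 407 + 541 = 1575
15–64: 278 + 371 + 339 + 275 + 384 + 256 + 268 + 300 + 264 + 355 = 3090
65+: 207 + 83 = 290
Youth dependency ratio = 1575 / 3090 × 100 = 51
Total dependency ratio = (1575 + 290) / 3090 × 100 = 1865 / 3090 × 100 = 60

Youth dependency ratio: 51
Total dependency ratio: 60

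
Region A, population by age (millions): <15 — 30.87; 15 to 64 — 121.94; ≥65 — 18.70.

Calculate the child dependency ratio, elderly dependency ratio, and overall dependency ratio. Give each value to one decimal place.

Youth dependency ratio: 25.3
Old-age dependency ratio: 15.3
Total dependency ratio: 40.7

Youth dependency ratio = 30.87 / 121.94 × 100 = 25.3
Old-age dependency ratio = 18.70 / 121.94 × 100 = 15.3
Total dependency ratio = (30.87 + 18.70) / 121.94 × 100 = 49.57 / 121.94 × 100 = 40.7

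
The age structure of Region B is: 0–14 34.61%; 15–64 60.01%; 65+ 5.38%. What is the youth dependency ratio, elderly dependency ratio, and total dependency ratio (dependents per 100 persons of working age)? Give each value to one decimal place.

Youth dependency ratio = 34.61 / 60.01 × 100 = 57.7
Old-age dependency ratio = 5.38 / 60.01 × 100 = 9.0
Total dependency ratio = (34.61 + 5.38) / 60.01 × 100 = 39.99 / 60.01 × 100 = 66.6

Youth dependency ratio: 57.7
Old-age dependency ratio: 9.0
Total dependency ratio: 66.6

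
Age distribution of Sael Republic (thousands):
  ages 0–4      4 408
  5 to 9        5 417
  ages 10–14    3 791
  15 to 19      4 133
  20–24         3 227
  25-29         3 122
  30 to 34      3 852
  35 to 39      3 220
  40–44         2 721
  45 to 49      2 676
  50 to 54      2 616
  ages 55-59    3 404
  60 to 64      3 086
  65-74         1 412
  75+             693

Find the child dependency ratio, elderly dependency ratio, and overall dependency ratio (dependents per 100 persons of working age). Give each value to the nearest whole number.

Youth dependency ratio: 42
Old-age dependency ratio: 7
Total dependency ratio: 49

0–14: 4 408 + 5 417 + 3 791 = 13 616
15–64: 4 133 + 3 227 + 3 122 + 3 852 + 3 220 + 2 721 + 2 676 + 2 616 + 3 404 + 3 086 = 32 057
65+: 1 412 + 693 = 2 105
Youth dependency ratio = 13 616 / 32 057 × 100 = 42
Old-age dependency ratio = 2 105 / 32 057 × 100 = 7
Total dependency ratio = (13 616 + 2 105) / 32 057 × 100 = 15 721 / 32 057 × 100 = 49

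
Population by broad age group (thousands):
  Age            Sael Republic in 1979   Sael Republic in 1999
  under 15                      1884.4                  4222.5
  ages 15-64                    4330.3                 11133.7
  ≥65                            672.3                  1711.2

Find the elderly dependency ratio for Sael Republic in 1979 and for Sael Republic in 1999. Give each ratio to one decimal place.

Sael Republic in 1979: 672.3 / 4330.3 × 100 = 15.5
Sael Republic in 1999: 1711.2 / 11133.7 × 100 = 15.4

Sael Republic in 1979: 15.5
Sael Republic in 1999: 15.4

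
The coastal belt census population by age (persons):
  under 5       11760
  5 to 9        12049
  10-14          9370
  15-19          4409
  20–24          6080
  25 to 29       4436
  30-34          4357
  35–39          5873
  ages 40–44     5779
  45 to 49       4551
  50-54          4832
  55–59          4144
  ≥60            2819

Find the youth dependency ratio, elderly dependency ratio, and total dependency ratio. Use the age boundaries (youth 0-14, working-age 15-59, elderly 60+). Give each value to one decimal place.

0–14: 11760 + 12049 + 9370 = 33179
15–59: 4409 + 6080 + 4436 + 4357 + 5873 + 5779 + 4551 + 4832 + 4144 = 44461
60+: 2819
Youth dependency ratio = 33179 / 44461 × 100 = 74.6
Old-age dependency ratio = 2819 / 44461 × 100 = 6.3
Total dependency ratio = (33179 + 2819) / 44461 × 100 = 35998 / 44461 × 100 = 81.0

Youth dependency ratio: 74.6
Old-age dependency ratio: 6.3
Total dependency ratio: 81.0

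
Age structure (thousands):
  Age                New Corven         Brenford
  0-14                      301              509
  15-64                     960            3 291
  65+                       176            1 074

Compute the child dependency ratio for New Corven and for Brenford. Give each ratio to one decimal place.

New Corven: 301 / 960 × 100 = 31.4
Brenford: 509 / 3 291 × 100 = 15.5

New Corven: 31.4
Brenford: 15.5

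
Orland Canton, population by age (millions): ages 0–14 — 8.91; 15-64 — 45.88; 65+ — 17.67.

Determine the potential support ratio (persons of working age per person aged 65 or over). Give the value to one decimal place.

Potential support ratio = 45.88 / 17.67 = 2.6

Potential support ratio: 2.6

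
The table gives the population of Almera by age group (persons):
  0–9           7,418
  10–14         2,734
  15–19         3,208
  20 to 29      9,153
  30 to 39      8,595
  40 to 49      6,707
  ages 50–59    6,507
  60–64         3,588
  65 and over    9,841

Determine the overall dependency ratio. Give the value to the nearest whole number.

Total dependency ratio: 53

0–14: 7,418 + 2,734 = 10,152
15–64: 3,208 + 9,153 + 8,595 + 6,707 + 6,507 + 3,588 = 37,758
65+: 9,841
Total dependency ratio = (10,152 + 9,841) / 37,758 × 100 = 19,993 / 37,758 × 100 = 53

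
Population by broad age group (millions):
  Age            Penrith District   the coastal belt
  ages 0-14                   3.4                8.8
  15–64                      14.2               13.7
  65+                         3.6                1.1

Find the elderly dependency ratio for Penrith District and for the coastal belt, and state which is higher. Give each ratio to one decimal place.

Penrith District: 3.6 / 14.2 × 100 = 25.4
the coastal belt: 1.1 / 13.7 × 100 = 8.0

Penrith District: 25.4
the coastal belt: 8.0
Higher: Penrith District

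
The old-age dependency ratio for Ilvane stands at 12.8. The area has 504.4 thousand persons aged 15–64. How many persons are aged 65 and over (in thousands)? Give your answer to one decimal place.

Aged 65 and over: 64.6

Old-age dependency ratio = elderly / working-age × 100
12.8 = E / 504.4 × 100
⇒ 64.6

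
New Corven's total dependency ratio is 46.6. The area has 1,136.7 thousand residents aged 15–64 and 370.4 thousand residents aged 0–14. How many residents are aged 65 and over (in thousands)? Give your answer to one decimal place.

Aged 65 and over: 159.3

Total dependency ratio = (youth + elderly) / working-age × 100
46.6 = (370.4 + E) / 1,136.7 × 100
⇒ 159.3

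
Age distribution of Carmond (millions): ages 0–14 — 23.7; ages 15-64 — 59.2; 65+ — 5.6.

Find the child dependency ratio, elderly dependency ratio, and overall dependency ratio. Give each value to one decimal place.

Youth dependency ratio: 40.0
Old-age dependency ratio: 9.5
Total dependency ratio: 49.5

Youth dependency ratio = 23.7 / 59.2 × 100 = 40.0
Old-age dependency ratio = 5.6 / 59.2 × 100 = 9.5
Total dependency ratio = (23.7 + 5.6) / 59.2 × 100 = 29.3 / 59.2 × 100 = 49.5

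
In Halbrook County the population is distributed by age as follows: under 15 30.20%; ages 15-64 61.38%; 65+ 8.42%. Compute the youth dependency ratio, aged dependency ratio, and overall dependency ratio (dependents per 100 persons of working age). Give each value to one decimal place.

Youth dependency ratio: 49.2
Old-age dependency ratio: 13.7
Total dependency ratio: 62.9

Youth dependency ratio = 30.20 / 61.38 × 100 = 49.2
Old-age dependency ratio = 8.42 / 61.38 × 100 = 13.7
Total dependency ratio = (30.20 + 8.42) / 61.38 × 100 = 38.62 / 61.38 × 100 = 62.9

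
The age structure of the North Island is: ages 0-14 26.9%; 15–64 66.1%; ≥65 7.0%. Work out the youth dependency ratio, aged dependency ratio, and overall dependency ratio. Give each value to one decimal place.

Youth dependency ratio: 40.7
Old-age dependency ratio: 10.6
Total dependency ratio: 51.3

Youth dependency ratio = 26.9 / 66.1 × 100 = 40.7
Old-age dependency ratio = 7.0 / 66.1 × 100 = 10.6
Total dependency ratio = (26.9 + 7.0) / 66.1 × 100 = 33.9 / 66.1 × 100 = 51.3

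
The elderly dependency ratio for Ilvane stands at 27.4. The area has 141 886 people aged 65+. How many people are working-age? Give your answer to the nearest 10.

Working-age: 517 830

Old-age dependency ratio = elderly / working-age × 100
27.4 = 141 886 / W × 100
⇒ 517 830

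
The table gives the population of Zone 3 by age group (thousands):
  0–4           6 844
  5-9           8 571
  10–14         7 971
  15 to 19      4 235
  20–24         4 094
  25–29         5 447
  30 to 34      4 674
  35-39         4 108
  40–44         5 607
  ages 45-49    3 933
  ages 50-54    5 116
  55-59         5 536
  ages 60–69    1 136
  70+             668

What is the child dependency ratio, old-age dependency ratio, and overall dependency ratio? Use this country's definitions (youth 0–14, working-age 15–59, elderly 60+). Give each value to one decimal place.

0–14: 6 844 + 8 571 + 7 971 = 23 386
15–59: 4 235 + 4 094 + 5 447 + 4 674 + 4 108 + 5 607 + 3 933 + 5 116 + 5 536 = 42 750
60+: 1 136 + 668 = 1 804
Youth dependency ratio = 23 386 / 42 750 × 100 = 54.7
Old-age dependency ratio = 1 804 / 42 750 × 100 = 4.2
Total dependency ratio = (23 386 + 1 804) / 42 750 × 100 = 25 190 / 42 750 × 100 = 58.9

Youth dependency ratio: 54.7
Old-age dependency ratio: 4.2
Total dependency ratio: 58.9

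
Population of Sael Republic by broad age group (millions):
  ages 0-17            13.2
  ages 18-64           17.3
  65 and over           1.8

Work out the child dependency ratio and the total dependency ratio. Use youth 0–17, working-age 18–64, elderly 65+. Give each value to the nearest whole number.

Youth dependency ratio = 13.2 / 17.3 × 100 = 76
Total dependency ratio = (13.2 + 1.8) / 17.3 × 100 = 15.0 / 17.3 × 100 = 87

Youth dependency ratio: 76
Total dependency ratio: 87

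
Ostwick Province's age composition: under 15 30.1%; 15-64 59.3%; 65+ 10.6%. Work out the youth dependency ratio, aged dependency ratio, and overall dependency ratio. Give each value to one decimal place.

Youth dependency ratio: 50.8
Old-age dependency ratio: 17.9
Total dependency ratio: 68.6

Youth dependency ratio = 30.1 / 59.3 × 100 = 50.8
Old-age dependency ratio = 10.6 / 59.3 × 100 = 17.9
Total dependency ratio = (30.1 + 10.6) / 59.3 × 100 = 40.7 / 59.3 × 100 = 68.6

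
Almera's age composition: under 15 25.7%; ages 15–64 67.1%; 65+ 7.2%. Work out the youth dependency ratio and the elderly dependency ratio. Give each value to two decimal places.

Youth dependency ratio = 25.7 / 67.1 × 100 = 38.30
Old-age dependency ratio = 7.2 / 67.1 × 100 = 10.73

Youth dependency ratio: 38.30
Old-age dependency ratio: 10.73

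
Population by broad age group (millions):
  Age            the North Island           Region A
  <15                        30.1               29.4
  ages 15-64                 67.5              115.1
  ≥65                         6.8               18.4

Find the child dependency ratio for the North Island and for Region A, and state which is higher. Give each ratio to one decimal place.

the North Island: 44.6
Region A: 25.5
Higher: the North Island

the North Island: 30.1 / 67.5 × 100 = 44.6
Region A: 29.4 / 115.1 × 100 = 25.5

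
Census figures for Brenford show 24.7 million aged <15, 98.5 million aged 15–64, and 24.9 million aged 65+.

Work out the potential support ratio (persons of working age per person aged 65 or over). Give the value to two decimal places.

Potential support ratio = 98.5 / 24.9 = 3.96

Potential support ratio: 3.96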